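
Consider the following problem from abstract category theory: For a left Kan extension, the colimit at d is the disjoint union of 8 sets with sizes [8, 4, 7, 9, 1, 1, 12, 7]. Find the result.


Pointwise, the left Kan extension (Lan_F H)(d) is the colimit, indexed
by the comma category (F downarrow d), of H composed with the
projection (F downarrow d) -> C. Here that colimit is given
as a coproduct (disjoint union) of sets, so its cardinality is the
sum of the sizes of the summands.
Coproduct of sets with sizes: 8 + 4 + 7 + 9 + 1 + 1 + 12 + 7
= 49

49


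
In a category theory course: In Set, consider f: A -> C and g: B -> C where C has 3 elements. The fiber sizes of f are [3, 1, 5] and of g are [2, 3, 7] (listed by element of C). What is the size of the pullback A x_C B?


The pullback A x_C B consists of pairs (a, b) with f(a) = g(b).
For each element c in C, the fiber product has |f^-1(c)| * |g^-1(c)| elements.
Summing over C: 3 * 2 + 1 * 3 + 5 * 7
= 6 + 3 + 35 = 44

44


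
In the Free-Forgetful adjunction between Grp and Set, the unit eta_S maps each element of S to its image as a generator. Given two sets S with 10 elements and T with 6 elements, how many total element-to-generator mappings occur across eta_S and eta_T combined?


The unit eta_X: X -> U(F(X)) of the Free-Forgetful adjunction
maps each element of X to a generator of F(X). For X = S + T (disjoint
union in Set), |S + T| = |S| + |T|.
Total mappings = 10 + 6 = 16.

16


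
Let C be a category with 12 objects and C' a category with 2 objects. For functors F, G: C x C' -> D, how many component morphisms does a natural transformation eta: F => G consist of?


A natural transformation eta: F => G assigns one component morphism per
object of the domain category.
The domain is the product category C x C', so
|Ob(C x C')| = |Ob(C)| * |Ob(C')| = 12 * 2 = 24.
Therefore eta has 24 component morphisms.

24


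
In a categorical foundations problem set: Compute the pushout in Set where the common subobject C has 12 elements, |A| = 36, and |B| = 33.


The pushout A +_C B identifies the images of C in A and B.
|A +_C B| = |A| + |B| - |C| (for injections).
= 36 + 33 - 12 = 57

57


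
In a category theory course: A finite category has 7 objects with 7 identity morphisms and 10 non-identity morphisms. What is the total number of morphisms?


Each object has an identity morphism, giving 7 identities.
Adding the 10 non-identity morphisms:
Total = 7 + 10 = 17

17


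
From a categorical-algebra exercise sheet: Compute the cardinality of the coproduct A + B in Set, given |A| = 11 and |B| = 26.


In Set, the coproduct A + B is the disjoint union.
|A + B| = |A| + |B| = 11 + 26 = 37

37


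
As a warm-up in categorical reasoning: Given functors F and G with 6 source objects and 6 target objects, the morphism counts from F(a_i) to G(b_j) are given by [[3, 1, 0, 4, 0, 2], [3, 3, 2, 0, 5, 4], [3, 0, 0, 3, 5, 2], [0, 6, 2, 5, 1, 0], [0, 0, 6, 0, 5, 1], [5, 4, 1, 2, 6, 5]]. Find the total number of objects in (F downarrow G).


Objects of (F downarrow G) are triples (a, b, h: F(a)->G(b)).
The count equals the sum of all entries in the hom-matrix.
sum(row 0) = 10
sum(row 1) = 17
sum(row 2) = 13
sum(row 3) = 14
sum(row 4) = 12
sum(row 5) = 23
Grand total = 89

89


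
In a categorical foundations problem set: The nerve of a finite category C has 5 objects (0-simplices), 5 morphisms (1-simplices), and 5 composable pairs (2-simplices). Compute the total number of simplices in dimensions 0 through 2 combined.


The 2-skeleton of the nerve N(C) consists of simplices in dimensions 0, 1, 2:
  |N(C)_0| = 5 (objects)
  |N(C)_1| = 5 (morphisms)
  |N(C)_2| = 5 (composable pairs)
Total = 5 + 5 + 5 = 15

15


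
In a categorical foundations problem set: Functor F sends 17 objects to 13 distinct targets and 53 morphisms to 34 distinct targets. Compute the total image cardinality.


The image of F consists of distinct objects and distinct morphisms.
|Im(F)| on objects = 13
|Im(F)| on morphisms = 34
Total image cardinality = 13 + 34 = 47

47


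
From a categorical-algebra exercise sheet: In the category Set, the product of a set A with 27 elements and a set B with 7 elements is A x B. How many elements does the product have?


In Set, the product A x B is the Cartesian product.
By the universal property, |A x B| = |A| * |B|.
|A x B| = 27 * 7 = 189

189


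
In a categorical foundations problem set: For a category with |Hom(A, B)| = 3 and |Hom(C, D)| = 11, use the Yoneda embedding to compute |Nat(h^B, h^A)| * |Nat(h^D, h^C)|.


By the Yoneda lemma, Nat(h^B, h^A) is isomorphic to Hom(A, B),
so |Nat(h^B, h^A)| = |Hom(A, B)| and |Nat(h^D, h^C)| = |Hom(C, D)|.
|Hom(A, B)| = 3, |Hom(C, D)| = 11.
|Nat(h^B, h^A) x Nat(h^D, h^C)| = 3 * 11 = 33

33


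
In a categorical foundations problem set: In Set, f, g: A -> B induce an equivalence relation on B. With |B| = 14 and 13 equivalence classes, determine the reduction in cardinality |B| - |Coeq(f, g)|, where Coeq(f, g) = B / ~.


The coequalizer Coeq(f, g) = B / ~ has one element per equivalence class.
|B| = 14, |Coeq(f, g)| = 13.
|B| - |Coeq(f, g)| = 14 - 13 = 1.

1


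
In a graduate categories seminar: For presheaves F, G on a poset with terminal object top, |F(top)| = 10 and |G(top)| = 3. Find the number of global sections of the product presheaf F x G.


Global sections of a presheaf on a poset with terminal top satisfy
Gamma(H) ~ H(top). Presheaves admit pointwise products, so
(F x G)(top) = F(top) x G(top) (Cartesian product).
|Gamma(F x G)| = |F(top)| * |G(top)| = 10 * 3 = 30.

30


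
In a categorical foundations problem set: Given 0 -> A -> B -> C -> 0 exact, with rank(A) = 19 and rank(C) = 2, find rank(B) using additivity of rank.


For a short exact sequence 0 -> A -> B -> C -> 0,
rank is additive: rank(B) = rank(A) + rank(C).
rank(B) = 19 + 2 = 21

21


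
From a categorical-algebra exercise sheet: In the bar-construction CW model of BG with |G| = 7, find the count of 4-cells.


In the bar-construction CW model of BG, the n-cells are indexed by
n-tuples [g_1|...|g_n] of non-identity elements of G (degenerate
simplices with some g_i = e do not contribute cells), so there are
(|G| - 1)^n n-cells.
For dim = 4 with |G| = 7:
cells = (7 - 1)^4 = 6^4 = 1296

1296


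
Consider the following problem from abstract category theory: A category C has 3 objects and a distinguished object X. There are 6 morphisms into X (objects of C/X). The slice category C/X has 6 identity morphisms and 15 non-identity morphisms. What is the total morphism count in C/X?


In the slice category C/X, objects are morphisms to X.
Identity morphisms: 6 (one per object of C/X).
Non-identity morphisms: 15.
Total = 6 + 15 = 21

21


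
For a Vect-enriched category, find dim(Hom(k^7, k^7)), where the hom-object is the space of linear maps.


In Vect-enriched categories, Hom(k^n, k^m) is the space of m x n matrices.
dim(Hom(k^7, k^7)) = 7 * 7 = 49

49


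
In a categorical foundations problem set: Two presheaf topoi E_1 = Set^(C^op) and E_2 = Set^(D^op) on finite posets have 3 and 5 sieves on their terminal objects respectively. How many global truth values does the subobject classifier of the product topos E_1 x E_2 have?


In a product of presheaf topoi E_1 x E_2, the subobject classifier
is Omega = Omega_1 x Omega_2 (componentwise), so
|Omega(top)| = |Omega_1(top_1)| * |Omega_2(top_2)|.
= 3 * 5 = 15.

15


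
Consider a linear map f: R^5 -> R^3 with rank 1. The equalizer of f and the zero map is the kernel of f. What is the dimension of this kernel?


The equalizer of f and the zero map is ker(f).
By the rank-nullity theorem: dim(ker(f)) = dim(domain) - rank(f).
dim(ker(f)) = 5 - 1 = 4

4


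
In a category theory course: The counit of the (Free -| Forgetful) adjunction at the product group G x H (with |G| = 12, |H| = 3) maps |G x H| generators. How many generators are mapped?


The counit epsilon_K: F(U(K)) -> K of the Free-Forgetful adjunction
maps |K| generators of F(U(K)) into K. For K = G x H (the product group),
|G x H| = |G| * |H|.
Total generators mapped = 12 * 3 = 36.

36


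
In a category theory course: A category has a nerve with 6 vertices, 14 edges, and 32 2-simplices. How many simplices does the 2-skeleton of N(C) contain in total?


The 2-skeleton of the nerve N(C) consists of simplices in dimensions 0, 1, 2:
  |N(C)_0| = 6 (objects)
  |N(C)_1| = 14 (morphisms)
  |N(C)_2| = 32 (composable pairs)
Total = 6 + 14 + 32 = 52

52


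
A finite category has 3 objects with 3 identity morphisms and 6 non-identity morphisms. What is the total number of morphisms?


Each object has an identity morphism, giving 3 identities.
Adding the 6 non-identity morphisms:
Total = 3 + 6 = 9

9


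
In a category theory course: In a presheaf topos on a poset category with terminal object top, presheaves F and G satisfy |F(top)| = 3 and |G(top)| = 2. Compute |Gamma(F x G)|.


Global sections of a presheaf on a poset with terminal top satisfy
Gamma(H) ~ H(top). Presheaves admit pointwise products, so
(F x G)(top) = F(top) x G(top) (Cartesian product).
|Gamma(F x G)| = |F(top)| * |G(top)| = 3 * 2 = 6.

6


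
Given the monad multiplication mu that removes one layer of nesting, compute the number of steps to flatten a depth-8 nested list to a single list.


Each application of mu: T^2 -> T removes one layer of nesting.
Starting at depth 8 (i.e., T^8(X)), we need to reach T(X).
Number of mu applications = 8 - 1 = 7

7


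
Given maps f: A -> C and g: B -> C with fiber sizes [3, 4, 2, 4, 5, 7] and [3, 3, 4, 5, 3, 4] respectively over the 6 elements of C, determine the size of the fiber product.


The pullback A x_C B consists of pairs (a, b) with f(a) = g(b).
For each element c in C, the fiber product has |f^-1(c)| * |g^-1(c)| elements.
Summing over C: 3 * 3 + 4 * 3 + 2 * 4 + 4 * 5 + 5 * 3 + 7 * 4
= 9 + 12 + 8 + 20 + 15 + 28 = 92

92


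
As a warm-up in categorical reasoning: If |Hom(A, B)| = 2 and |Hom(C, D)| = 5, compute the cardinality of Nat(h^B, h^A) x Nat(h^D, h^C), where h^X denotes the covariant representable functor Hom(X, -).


By the Yoneda lemma, Nat(h^B, h^A) is isomorphic to Hom(A, B),
so |Nat(h^B, h^A)| = |Hom(A, B)| and |Nat(h^D, h^C)| = |Hom(C, D)|.
|Hom(A, B)| = 2, |Hom(C, D)| = 5.
|Nat(h^B, h^A) x Nat(h^D, h^C)| = 2 * 5 = 10

10


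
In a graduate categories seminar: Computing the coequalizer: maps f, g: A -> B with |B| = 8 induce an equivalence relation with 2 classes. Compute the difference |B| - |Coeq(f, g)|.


The coequalizer Coeq(f, g) = B / ~ has one element per equivalence class.
|B| = 8, |Coeq(f, g)| = 2.
|B| - |Coeq(f, g)| = 8 - 2 = 6.

6


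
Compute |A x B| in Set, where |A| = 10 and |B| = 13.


In Set, the product A x B is the Cartesian product.
By the universal property, |A x B| = |A| * |B|.
|A x B| = 10 * 13 = 130

130


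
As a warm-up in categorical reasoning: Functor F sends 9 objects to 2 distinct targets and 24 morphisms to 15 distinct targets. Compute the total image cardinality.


The image of F consists of distinct objects and distinct morphisms.
|Im(F)| on objects = 2
|Im(F)| on morphisms = 15
Total image cardinality = 2 + 15 = 17

17


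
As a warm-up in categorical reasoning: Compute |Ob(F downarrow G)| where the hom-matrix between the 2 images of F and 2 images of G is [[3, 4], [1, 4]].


Objects of (F downarrow G) are triples (a, b, h: F(a)->G(b)).
The count equals the sum of all entries in the hom-matrix.
sum(row 0) = 7
sum(row 1) = 5
Grand total = 12

12


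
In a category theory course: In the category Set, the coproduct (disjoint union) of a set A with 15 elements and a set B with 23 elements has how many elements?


In Set, the coproduct A + B is the disjoint union.
|A + B| = |A| + |B| = 15 + 23 = 38

38


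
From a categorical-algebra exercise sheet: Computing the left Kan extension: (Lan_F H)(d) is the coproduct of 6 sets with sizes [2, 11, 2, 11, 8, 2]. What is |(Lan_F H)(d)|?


Pointwise, the left Kan extension (Lan_F H)(d) is the colimit, indexed
by the comma category (F downarrow d), of H composed with the
projection (F downarrow d) -> C. Here that colimit is given
as a coproduct (disjoint union) of sets, so its cardinality is the
sum of the sizes of the summands.
Coproduct of sets with sizes: 2 + 11 + 2 + 11 + 8 + 2
= 36

36


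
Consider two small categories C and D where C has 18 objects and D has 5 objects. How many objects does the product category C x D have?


The product category C x D has objects that are pairs (c, d).
Number of pairs = |Ob(C)| * |Ob(D)| = 18 * 5 = 90

90


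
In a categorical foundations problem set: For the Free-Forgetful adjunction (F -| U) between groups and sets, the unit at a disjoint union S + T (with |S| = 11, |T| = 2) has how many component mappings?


The unit eta_X: X -> U(F(X)) of the Free-Forgetful adjunction
maps each element of X to a generator of F(X). For X = S + T (disjoint
union in Set), |S + T| = |S| + |T|.
Total mappings = 11 + 2 = 13.

13


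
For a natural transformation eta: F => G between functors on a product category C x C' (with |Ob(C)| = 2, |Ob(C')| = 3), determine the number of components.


A natural transformation eta: F => G assigns one component morphism per
object of the domain category.
The domain is the product category C x C', so
|Ob(C x C')| = |Ob(C)| * |Ob(C')| = 2 * 3 = 6.
Therefore eta has 6 component morphisms.

6


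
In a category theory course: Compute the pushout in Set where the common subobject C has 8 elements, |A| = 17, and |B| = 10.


The pushout A +_C B identifies the images of C in A and B.
|A +_C B| = |A| + |B| - |C| (for injections).
= 17 + 10 - 8 = 19

19


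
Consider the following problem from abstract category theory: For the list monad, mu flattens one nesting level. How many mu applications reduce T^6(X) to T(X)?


Each application of mu: T^2 -> T removes one layer of nesting.
Starting at depth 6 (i.e., T^6(X)), we need to reach T(X).
Number of mu applications = 6 - 1 = 5

5


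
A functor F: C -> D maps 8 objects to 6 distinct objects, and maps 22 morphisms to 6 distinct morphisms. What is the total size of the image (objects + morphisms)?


The image of F consists of distinct objects and distinct morphisms.
|Im(F)| on objects = 6
|Im(F)| on morphisms = 6
Total image cardinality = 6 + 6 = 12

12


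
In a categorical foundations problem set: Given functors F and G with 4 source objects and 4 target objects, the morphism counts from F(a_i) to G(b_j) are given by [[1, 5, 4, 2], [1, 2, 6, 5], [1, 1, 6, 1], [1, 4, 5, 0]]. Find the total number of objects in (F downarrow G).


Objects of (F downarrow G) are triples (a, b, h: F(a)->G(b)).
The count equals the sum of all entries in the hom-matrix.
sum(row 0) = 12
sum(row 1) = 14
sum(row 2) = 9
sum(row 3) = 10
Grand total = 45

45


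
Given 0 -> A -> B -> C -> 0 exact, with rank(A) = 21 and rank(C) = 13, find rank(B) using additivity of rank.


For a short exact sequence 0 -> A -> B -> C -> 0,
rank is additive: rank(B) = rank(A) + rank(C).
rank(B) = 21 + 13 = 34

34


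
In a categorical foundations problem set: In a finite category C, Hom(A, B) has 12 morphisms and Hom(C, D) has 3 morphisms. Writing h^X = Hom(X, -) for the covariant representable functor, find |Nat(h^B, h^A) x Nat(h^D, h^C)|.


By the Yoneda lemma, Nat(h^B, h^A) is isomorphic to Hom(A, B),
so |Nat(h^B, h^A)| = |Hom(A, B)| and |Nat(h^D, h^C)| = |Hom(C, D)|.
|Hom(A, B)| = 12, |Hom(C, D)| = 3.
|Nat(h^B, h^A) x Nat(h^D, h^C)| = 12 * 3 = 36

36


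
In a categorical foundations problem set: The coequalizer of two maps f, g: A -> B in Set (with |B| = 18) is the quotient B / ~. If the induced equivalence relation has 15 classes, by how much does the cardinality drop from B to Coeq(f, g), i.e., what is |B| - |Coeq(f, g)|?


The coequalizer Coeq(f, g) = B / ~ has one element per equivalence class.
|B| = 18, |Coeq(f, g)| = 15.
|B| - |Coeq(f, g)| = 18 - 15 = 3.

3


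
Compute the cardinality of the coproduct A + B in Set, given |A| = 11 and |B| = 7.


In Set, the coproduct A + B is the disjoint union.
|A + B| = |A| + |B| = 11 + 7 = 18

18


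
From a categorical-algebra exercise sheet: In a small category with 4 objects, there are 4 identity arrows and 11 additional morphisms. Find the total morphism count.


Each object has an identity morphism, giving 4 identities.
Adding the 11 non-identity morphisms:
Total = 4 + 11 = 15

15


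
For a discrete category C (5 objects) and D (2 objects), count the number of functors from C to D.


A functor from a discrete category C to D is determined by
where each object maps. Each of the 5 objects of C can map
to any of the 2 objects of D independently.
Number of functors = 2^5 = 32

32


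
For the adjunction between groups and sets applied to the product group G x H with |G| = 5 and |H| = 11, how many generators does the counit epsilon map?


The counit epsilon_K: F(U(K)) -> K of the Free-Forgetful adjunction
maps |K| generators of F(U(K)) into K. For K = G x H (the product group),
|G x H| = |G| * |H|.
Total generators mapped = 5 * 11 = 55.

55


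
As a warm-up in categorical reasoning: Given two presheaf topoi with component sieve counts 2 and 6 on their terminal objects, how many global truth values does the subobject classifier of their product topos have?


In a product of presheaf topoi E_1 x E_2, the subobject classifier
is Omega = Omega_1 x Omega_2 (componentwise), so
|Omega(top)| = |Omega_1(top_1)| * |Omega_2(top_2)|.
= 2 * 6 = 12.

12


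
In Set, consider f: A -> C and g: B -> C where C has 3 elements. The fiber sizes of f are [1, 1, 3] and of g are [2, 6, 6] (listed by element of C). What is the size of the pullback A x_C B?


The pullback A x_C B consists of pairs (a, b) with f(a) = g(b).
For each element c in C, the fiber product has |f^-1(c)| * |g^-1(c)| elements.
Summing over C: 1 * 2 + 1 * 6 + 3 * 6
= 2 + 6 + 18 = 26

26


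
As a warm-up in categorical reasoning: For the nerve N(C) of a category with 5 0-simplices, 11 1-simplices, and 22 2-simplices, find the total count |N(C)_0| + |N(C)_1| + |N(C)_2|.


The 2-skeleton of the nerve N(C) consists of simplices in dimensions 0, 1, 2:
  |N(C)_0| = 5 (objects)
  |N(C)_1| = 11 (morphisms)
  |N(C)_2| = 22 (composable pairs)
Total = 5 + 11 + 22 = 38

38


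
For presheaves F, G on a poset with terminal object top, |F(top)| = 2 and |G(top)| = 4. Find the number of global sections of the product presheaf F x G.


Global sections of a presheaf on a poset with terminal top satisfy
Gamma(H) ~ H(top). Presheaves admit pointwise products, so
(F x G)(top) = F(top) x G(top) (Cartesian product).
|Gamma(F x G)| = |F(top)| * |G(top)| = 2 * 4 = 8.

8


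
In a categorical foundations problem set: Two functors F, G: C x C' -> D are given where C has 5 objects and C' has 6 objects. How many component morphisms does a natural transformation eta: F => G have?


A natural transformation eta: F => G assigns one component morphism per
object of the domain category.
The domain is the product category C x C', so
|Ob(C x C')| = |Ob(C)| * |Ob(C')| = 5 * 6 = 30.
Therefore eta has 30 component morphisms.

30


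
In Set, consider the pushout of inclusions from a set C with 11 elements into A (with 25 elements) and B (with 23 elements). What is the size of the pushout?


The pushout A +_C B identifies the images of C in A and B.
|A +_C B| = |A| + |B| - |C| (for injections).
= 25 + 23 - 11 = 37

37


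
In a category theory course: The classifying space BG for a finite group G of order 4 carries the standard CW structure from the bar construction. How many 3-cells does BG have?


In the bar-construction CW model of BG, the n-cells are indexed by
n-tuples [g_1|...|g_n] of non-identity elements of G (degenerate
simplices with some g_i = e do not contribute cells), so there are
(|G| - 1)^n n-cells.
For dim = 3 with |G| = 4:
cells = (4 - 1)^3 = 3^3 = 27

27


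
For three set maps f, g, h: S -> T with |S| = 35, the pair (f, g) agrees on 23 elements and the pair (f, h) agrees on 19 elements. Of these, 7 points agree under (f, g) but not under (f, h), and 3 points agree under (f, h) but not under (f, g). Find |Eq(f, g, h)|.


Eq(f, g, h) is the triple-agreement set: points in S where all three
maps take the same value. Using inclusion-exclusion on the pairwise data:
Pair (f, g) agrees on 23 points; pair (f, h) on 19 points.
Points agreeing under (f, g) but not (f, h) = 7; under (f, h) but not (f, g) = 3.
Triple-agreement = agreement-in-(f, g) minus points that agree under (f, g) but not (f, h):
|Eq(f, g, h)| = 23 - 7 = 16
(cross-check via (f, h): 19 - 3 = 16.)

16


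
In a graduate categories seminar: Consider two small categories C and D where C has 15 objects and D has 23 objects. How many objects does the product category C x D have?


The product category C x D has objects that are pairs (c, d).
Number of pairs = |Ob(C)| * |Ob(D)| = 15 * 23 = 345

345


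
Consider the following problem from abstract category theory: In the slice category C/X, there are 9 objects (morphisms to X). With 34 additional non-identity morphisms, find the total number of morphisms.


In the slice category C/X, objects are morphisms to X.
Identity morphisms: 9 (one per object of C/X).
Non-identity morphisms: 34.
Total = 9 + 34 = 43

43


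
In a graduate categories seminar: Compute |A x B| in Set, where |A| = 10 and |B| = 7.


In Set, the product A x B is the Cartesian product.
By the universal property, |A x B| = |A| * |B|.
|A x B| = 10 * 7 = 70

70


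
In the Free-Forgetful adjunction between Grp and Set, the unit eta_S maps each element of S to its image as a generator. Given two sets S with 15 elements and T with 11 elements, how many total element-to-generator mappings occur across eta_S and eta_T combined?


The unit eta_X: X -> U(F(X)) of the Free-Forgetful adjunction
maps each element of X to a generator of F(X). For X = S + T (disjoint
union in Set), |S + T| = |S| + |T|.
Total mappings = 15 + 11 = 26.

26


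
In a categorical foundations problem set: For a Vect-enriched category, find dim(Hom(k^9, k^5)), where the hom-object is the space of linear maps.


In Vect-enriched categories, Hom(k^n, k^m) is the space of m x n matrices.
dim(Hom(k^9, k^5)) = 5 * 9 = 45

45


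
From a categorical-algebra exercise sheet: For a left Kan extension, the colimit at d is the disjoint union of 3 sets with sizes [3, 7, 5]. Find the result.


Pointwise, the left Kan extension (Lan_F H)(d) is the colimit, indexed
by the comma category (F downarrow d), of H composed with the
projection (F downarrow d) -> C. Here that colimit is given
as a coproduct (disjoint union) of sets, so its cardinality is the
sum of the sizes of the summands.
Coproduct of sets with sizes: 3 + 7 + 5
= 15

15


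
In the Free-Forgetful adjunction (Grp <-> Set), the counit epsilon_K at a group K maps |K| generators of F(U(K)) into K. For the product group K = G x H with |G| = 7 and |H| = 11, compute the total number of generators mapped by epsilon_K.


The counit epsilon_K: F(U(K)) -> K of the Free-Forgetful adjunction
maps |K| generators of F(U(K)) into K. For K = G x H (the product group),
|G x H| = |G| * |H|.
Total generators mapped = 7 * 11 = 77.

77


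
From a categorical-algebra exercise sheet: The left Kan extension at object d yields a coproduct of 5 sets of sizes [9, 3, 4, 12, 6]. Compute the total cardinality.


Pointwise, the left Kan extension (Lan_F H)(d) is the colimit, indexed
by the comma category (F downarrow d), of H composed with the
projection (F downarrow d) -> C. Here that colimit is given
as a coproduct (disjoint union) of sets, so its cardinality is the
sum of the sizes of the summands.
Coproduct of sets with sizes: 9 + 3 + 4 + 12 + 6
= 34

34


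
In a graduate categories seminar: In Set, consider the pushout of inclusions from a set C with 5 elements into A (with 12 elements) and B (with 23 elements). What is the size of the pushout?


The pushout A +_C B identifies the images of C in A and B.
|A +_C B| = |A| + |B| - |C| (for injections).
= 12 + 23 - 5 = 30

30


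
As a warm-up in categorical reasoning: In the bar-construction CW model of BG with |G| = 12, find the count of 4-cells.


In the bar-construction CW model of BG, the n-cells are indexed by
n-tuples [g_1|...|g_n] of non-identity elements of G (degenerate
simplices with some g_i = e do not contribute cells), so there are
(|G| - 1)^n n-cells.
For dim = 4 with |G| = 12:
cells = (12 - 1)^4 = 11^4 = 14641

14641


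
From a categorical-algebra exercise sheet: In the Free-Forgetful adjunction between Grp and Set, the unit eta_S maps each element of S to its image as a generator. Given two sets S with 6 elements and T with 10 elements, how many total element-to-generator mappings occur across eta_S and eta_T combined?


The unit eta_X: X -> U(F(X)) of the Free-Forgetful adjunction
maps each element of X to a generator of F(X). For X = S + T (disjoint
union in Set), |S + T| = |S| + |T|.
Total mappings = 6 + 10 = 16.

16


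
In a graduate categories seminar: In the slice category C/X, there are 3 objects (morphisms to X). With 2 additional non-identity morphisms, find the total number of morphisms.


In the slice category C/X, objects are morphisms to X.
Identity morphisms: 3 (one per object of C/X).
Non-identity morphisms: 2.
Total = 3 + 2 = 5

5


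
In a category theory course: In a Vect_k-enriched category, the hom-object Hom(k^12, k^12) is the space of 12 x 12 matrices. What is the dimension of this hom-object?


In Vect-enriched categories, Hom(k^n, k^m) is the space of m x n matrices.
dim(Hom(k^12, k^12)) = 12 * 12 = 144

144


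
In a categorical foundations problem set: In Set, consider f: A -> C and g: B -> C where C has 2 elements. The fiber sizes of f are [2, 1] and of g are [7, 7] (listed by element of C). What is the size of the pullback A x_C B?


The pullback A x_C B consists of pairs (a, b) with f(a) = g(b).
For each element c in C, the fiber product has |f^-1(c)| * |g^-1(c)| elements.
Summing over C: 2 * 7 + 1 * 7
= 14 + 7 = 21

21


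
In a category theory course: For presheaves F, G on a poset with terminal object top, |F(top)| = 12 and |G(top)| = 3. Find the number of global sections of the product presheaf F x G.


Global sections of a presheaf on a poset with terminal top satisfy
Gamma(H) ~ H(top). Presheaves admit pointwise products, so
(F x G)(top) = F(top) x G(top) (Cartesian product).
|Gamma(F x G)| = |F(top)| * |G(top)| = 12 * 3 = 36.

36


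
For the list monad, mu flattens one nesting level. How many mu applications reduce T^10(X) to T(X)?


Each application of mu: T^2 -> T removes one layer of nesting.
Starting at depth 10 (i.e., T^10(X)), we need to reach T(X).
Number of mu applications = 10 - 1 = 9

9


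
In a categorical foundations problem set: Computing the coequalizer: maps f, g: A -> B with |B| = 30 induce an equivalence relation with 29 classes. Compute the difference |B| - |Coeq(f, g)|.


The coequalizer Coeq(f, g) = B / ~ has one element per equivalence class.
|B| = 30, |Coeq(f, g)| = 29.
|B| - |Coeq(f, g)| = 30 - 29 = 1.

1


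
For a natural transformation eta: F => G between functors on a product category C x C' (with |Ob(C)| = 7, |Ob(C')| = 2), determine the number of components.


A natural transformation eta: F => G assigns one component morphism per
object of the domain category.
The domain is the product category C x C', so
|Ob(C x C')| = |Ob(C)| * |Ob(C')| = 7 * 2 = 14.
Therefore eta has 14 component morphisms.

14


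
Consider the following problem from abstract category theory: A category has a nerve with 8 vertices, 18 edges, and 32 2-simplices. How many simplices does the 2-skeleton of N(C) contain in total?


The 2-skeleton of the nerve N(C) consists of simplices in dimensions 0, 1, 2:
  |N(C)_0| = 8 (objects)
  |N(C)_1| = 18 (morphisms)
  |N(C)_2| = 32 (composable pairs)
Total = 8 + 18 + 32 = 58

58


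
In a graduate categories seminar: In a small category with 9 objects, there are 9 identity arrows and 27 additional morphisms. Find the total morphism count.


Each object has an identity morphism, giving 9 identities.
Adding the 27 non-identity morphisms:
Total = 9 + 27 = 36

36


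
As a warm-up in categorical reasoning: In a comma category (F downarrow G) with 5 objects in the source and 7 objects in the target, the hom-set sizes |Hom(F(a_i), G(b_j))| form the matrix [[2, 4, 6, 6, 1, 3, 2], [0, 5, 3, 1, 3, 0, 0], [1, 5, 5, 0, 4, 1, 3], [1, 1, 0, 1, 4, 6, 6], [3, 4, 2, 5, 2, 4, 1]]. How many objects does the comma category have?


Objects of (F downarrow G) are triples (a, b, h: F(a)->G(b)).
The count equals the sum of all entries in the hom-matrix.
sum(row 0) = 24
sum(row 1) = 12
sum(row 2) = 19
sum(row 3) = 19
sum(row 4) = 21
Grand total = 95

95


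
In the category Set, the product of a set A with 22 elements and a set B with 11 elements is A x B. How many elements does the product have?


In Set, the product A x B is the Cartesian product.
By the universal property, |A x B| = |A| * |B|.
|A x B| = 22 * 11 = 242

242


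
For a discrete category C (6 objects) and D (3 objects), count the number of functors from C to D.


A functor from a discrete category C to D is determined by
where each object maps. Each of the 6 objects of C can map
to any of the 3 objects of D independently.
Number of functors = 3^6 = 729

729


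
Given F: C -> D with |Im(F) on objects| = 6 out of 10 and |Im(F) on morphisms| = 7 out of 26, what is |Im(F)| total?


The image of F consists of distinct objects and distinct morphisms.
|Im(F)| on objects = 6
|Im(F)| on morphisms = 7
Total image cardinality = 6 + 7 = 13

13


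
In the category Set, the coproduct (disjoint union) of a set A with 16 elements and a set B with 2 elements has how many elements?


In Set, the coproduct A + B is the disjoint union.
|A + B| = |A| + |B| = 16 + 2 = 18

18


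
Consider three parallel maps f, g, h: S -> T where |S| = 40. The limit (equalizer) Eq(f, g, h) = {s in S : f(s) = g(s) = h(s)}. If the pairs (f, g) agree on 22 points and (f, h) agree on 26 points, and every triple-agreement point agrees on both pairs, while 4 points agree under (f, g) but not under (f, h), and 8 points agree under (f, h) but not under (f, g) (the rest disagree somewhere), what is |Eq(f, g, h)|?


Eq(f, g, h) is the triple-agreement set: points in S where all three
maps take the same value. Using inclusion-exclusion on the pairwise data:
Pair (f, g) agrees on 22 points; pair (f, h) on 26 points.
Points agreeing under (f, g) but not (f, h) = 4; under (f, h) but not (f, g) = 8.
Triple-agreement = agreement-in-(f, g) minus points that agree under (f, g) but not (f, h):
|Eq(f, g, h)| = 22 - 4 = 18
(cross-check via (f, h): 26 - 8 = 18.)

18


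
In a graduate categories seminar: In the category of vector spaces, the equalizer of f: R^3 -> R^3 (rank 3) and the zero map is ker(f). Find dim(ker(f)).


The equalizer of f and the zero map is ker(f).
By the rank-nullity theorem: dim(ker(f)) = dim(domain) - rank(f).
dim(ker(f)) = 3 - 3 = 0

0


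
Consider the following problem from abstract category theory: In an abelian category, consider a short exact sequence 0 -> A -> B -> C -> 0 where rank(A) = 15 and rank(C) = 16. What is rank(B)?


For a short exact sequence 0 -> A -> B -> C -> 0,
rank is additive: rank(B) = rank(A) + rank(C).
rank(B) = 15 + 16 = 31

31


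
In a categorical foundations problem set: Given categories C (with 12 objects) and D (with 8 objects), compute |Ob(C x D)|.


The product category C x D has objects that are pairs (c, d).
Number of pairs = |Ob(C)| * |Ob(D)| = 12 * 8 = 96

96


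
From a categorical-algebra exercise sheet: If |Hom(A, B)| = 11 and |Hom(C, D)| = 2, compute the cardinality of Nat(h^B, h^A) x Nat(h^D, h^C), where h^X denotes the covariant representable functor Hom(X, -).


By the Yoneda lemma, Nat(h^B, h^A) is isomorphic to Hom(A, B),
so |Nat(h^B, h^A)| = |Hom(A, B)| and |Nat(h^D, h^C)| = |Hom(C, D)|.
|Hom(A, B)| = 11, |Hom(C, D)| = 2.
|Nat(h^B, h^A) x Nat(h^D, h^C)| = 11 * 2 = 22

22


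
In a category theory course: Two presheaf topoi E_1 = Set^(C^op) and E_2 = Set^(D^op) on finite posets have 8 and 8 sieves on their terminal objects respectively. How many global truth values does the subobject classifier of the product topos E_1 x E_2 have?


In a product of presheaf topoi E_1 x E_2, the subobject classifier
is Omega = Omega_1 x Omega_2 (componentwise), so
|Omega(top)| = |Omega_1(top_1)| * |Omega_2(top_2)|.
= 8 * 8 = 64.

64


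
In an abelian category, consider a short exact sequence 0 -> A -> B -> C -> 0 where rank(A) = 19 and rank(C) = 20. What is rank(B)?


For a short exact sequence 0 -> A -> B -> C -> 0,
rank is additive: rank(B) = rank(A) + rank(C).
rank(B) = 19 + 20 = 39

39


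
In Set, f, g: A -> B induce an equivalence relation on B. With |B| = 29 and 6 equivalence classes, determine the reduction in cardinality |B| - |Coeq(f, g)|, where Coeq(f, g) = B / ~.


The coequalizer Coeq(f, g) = B / ~ has one element per equivalence class.
|B| = 29, |Coeq(f, g)| = 6.
|B| - |Coeq(f, g)| = 29 - 6 = 23.

23


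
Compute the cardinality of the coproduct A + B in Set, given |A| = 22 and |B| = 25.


In Set, the coproduct A + B is the disjoint union.
|A + B| = |A| + |B| = 22 + 25 = 47

47


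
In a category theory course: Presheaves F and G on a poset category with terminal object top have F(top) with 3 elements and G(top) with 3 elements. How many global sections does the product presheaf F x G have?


Global sections of a presheaf on a poset with terminal top satisfy
Gamma(H) ~ H(top). Presheaves admit pointwise products, so
(F x G)(top) = F(top) x G(top) (Cartesian product).
|Gamma(F x G)| = |F(top)| * |G(top)| = 3 * 3 = 9.

9


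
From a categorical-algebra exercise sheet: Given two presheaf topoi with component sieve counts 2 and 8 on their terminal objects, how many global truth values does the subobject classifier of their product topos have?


In a product of presheaf topoi E_1 x E_2, the subobject classifier
is Omega = Omega_1 x Omega_2 (componentwise), so
|Omega(top)| = |Omega_1(top_1)| * |Omega_2(top_2)|.
= 2 * 8 = 16.

16


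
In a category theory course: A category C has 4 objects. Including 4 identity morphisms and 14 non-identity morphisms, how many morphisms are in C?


Each object has an identity morphism, giving 4 identities.
Adding the 14 non-identity morphisms:
Total = 4 + 14 = 18

18


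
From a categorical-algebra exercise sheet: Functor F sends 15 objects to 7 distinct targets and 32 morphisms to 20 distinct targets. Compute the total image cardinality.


The image of F consists of distinct objects and distinct morphisms.
|Im(F)| on objects = 7
|Im(F)| on morphisms = 20
Total image cardinality = 7 + 20 = 27

27


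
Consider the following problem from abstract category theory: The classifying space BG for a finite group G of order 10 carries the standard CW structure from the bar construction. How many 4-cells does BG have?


In the bar-construction CW model of BG, the n-cells are indexed by
n-tuples [g_1|...|g_n] of non-identity elements of G (degenerate
simplices with some g_i = e do not contribute cells), so there are
(|G| - 1)^n n-cells.
For dim = 4 with |G| = 10:
cells = (10 - 1)^4 = 9^4 = 6561

6561


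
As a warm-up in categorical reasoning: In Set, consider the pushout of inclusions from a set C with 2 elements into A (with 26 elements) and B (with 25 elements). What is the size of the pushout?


The pushout A +_C B identifies the images of C in A and B.
|A +_C B| = |A| + |B| - |C| (for injections).
= 26 + 25 - 2 = 49

49


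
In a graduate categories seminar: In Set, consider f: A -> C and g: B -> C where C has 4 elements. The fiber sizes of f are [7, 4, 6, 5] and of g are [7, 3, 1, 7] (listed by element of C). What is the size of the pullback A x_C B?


The pullback A x_C B consists of pairs (a, b) with f(a) = g(b).
For each element c in C, the fiber product has |f^-1(c)| * |g^-1(c)| elements.
Summing over C: 7 * 7 + 4 * 3 + 6 * 1 + 5 * 7
= 49 + 12 + 6 + 35 = 102

102


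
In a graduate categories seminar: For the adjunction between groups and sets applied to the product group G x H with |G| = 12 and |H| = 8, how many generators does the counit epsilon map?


The counit epsilon_K: F(U(K)) -> K of the Free-Forgetful adjunction
maps |K| generators of F(U(K)) into K. For K = G x H (the product group),
|G x H| = |G| * |H|.
Total generators mapped = 12 * 8 = 96.

96


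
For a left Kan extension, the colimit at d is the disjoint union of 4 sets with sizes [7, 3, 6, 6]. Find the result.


Pointwise, the left Kan extension (Lan_F H)(d) is the colimit, indexed
by the comma category (F downarrow d), of H composed with the
projection (F downarrow d) -> C. Here that colimit is given
as a coproduct (disjoint union) of sets, so its cardinality is the
sum of the sizes of the summands.
Coproduct of sets with sizes: 7 + 3 + 6 + 6
= 22

22


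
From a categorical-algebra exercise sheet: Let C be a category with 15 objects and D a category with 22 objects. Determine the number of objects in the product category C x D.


The product category C x D has objects that are pairs (c, d).
Number of pairs = |Ob(C)| * |Ob(D)| = 15 * 22 = 330

330


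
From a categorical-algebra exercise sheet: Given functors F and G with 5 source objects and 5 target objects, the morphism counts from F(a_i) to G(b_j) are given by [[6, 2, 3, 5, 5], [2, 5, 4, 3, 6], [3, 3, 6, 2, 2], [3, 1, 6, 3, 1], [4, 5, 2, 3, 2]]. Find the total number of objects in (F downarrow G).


Objects of (F downarrow G) are triples (a, b, h: F(a)->G(b)).
The count equals the sum of all entries in the hom-matrix.
sum(row 0) = 21
sum(row 1) = 20
sum(row 2) = 16
sum(row 3) = 14
sum(row 4) = 16
Grand total = 87

87


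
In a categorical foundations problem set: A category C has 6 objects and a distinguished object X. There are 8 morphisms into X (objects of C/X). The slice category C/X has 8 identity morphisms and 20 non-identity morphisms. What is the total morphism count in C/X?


In the slice category C/X, objects are morphisms to X.
Identity morphisms: 8 (one per object of C/X).
Non-identity morphisms: 20.
Total = 8 + 20 = 28

28


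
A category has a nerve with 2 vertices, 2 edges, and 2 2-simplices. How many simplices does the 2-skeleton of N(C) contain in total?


The 2-skeleton of the nerve N(C) consists of simplices in dimensions 0, 1, 2:
  |N(C)_0| = 2 (objects)
  |N(C)_1| = 2 (morphisms)
  |N(C)_2| = 2 (composable pairs)
Total = 2 + 2 + 2 = 6

6


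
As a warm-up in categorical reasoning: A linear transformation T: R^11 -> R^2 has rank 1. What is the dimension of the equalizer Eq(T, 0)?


The equalizer of f and the zero map is ker(f).
By the rank-nullity theorem: dim(ker(f)) = dim(domain) - rank(f).
dim(ker(f)) = 11 - 1 = 10

10


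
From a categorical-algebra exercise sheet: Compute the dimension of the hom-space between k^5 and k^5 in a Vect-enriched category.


In Vect-enriched categories, Hom(k^n, k^m) is the space of m x n matrices.
dim(Hom(k^5, k^5)) = 5 * 5 = 25

25


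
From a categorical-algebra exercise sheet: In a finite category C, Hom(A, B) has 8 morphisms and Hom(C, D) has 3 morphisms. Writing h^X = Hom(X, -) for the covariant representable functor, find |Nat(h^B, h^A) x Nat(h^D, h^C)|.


By the Yoneda lemma, Nat(h^B, h^A) is isomorphic to Hom(A, B),
so |Nat(h^B, h^A)| = |Hom(A, B)| and |Nat(h^D, h^C)| = |Hom(C, D)|.
|Hom(A, B)| = 8, |Hom(C, D)| = 3.
|Nat(h^B, h^A) x Nat(h^D, h^C)| = 8 * 3 = 24

24


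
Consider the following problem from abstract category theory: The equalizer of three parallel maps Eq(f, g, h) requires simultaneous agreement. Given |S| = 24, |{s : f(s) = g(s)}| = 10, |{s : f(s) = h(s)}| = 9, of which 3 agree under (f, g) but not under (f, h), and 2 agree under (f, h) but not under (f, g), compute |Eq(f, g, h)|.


Eq(f, g, h) is the triple-agreement set: points in S where all three
maps take the same value. Using inclusion-exclusion on the pairwise data:
Pair (f, g) agrees on 10 points; pair (f, h) on 9 points.
Points agreeing under (f, g) but not (f, h) = 3; under (f, h) but not (f, g) = 2.
Triple-agreement = agreement-in-(f, g) minus points that agree under (f, g) but not (f, h):
|Eq(f, g, h)| = 10 - 3 = 7
(cross-check via (f, h): 9 - 2 = 7.)

7
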